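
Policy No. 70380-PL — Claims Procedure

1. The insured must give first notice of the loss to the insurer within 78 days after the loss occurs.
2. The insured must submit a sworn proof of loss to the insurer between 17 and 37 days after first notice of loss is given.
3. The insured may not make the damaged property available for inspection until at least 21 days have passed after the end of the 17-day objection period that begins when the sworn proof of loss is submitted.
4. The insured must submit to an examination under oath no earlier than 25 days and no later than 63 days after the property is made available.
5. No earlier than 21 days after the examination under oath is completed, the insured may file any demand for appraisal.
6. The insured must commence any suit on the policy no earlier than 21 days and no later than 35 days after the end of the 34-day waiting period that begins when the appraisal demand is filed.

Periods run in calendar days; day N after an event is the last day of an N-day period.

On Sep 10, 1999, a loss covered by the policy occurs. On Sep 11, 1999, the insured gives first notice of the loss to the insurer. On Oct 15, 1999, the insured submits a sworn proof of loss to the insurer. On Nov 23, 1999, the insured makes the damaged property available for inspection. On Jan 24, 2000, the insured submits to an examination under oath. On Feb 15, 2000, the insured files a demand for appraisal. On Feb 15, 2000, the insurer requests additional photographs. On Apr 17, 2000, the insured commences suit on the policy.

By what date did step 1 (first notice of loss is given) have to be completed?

Nov 27, 1999

Step 1 runs from Sep 10, 1999, when the loss occurs. 78 days after Sep 10, 1999 is Nov 27, 1999.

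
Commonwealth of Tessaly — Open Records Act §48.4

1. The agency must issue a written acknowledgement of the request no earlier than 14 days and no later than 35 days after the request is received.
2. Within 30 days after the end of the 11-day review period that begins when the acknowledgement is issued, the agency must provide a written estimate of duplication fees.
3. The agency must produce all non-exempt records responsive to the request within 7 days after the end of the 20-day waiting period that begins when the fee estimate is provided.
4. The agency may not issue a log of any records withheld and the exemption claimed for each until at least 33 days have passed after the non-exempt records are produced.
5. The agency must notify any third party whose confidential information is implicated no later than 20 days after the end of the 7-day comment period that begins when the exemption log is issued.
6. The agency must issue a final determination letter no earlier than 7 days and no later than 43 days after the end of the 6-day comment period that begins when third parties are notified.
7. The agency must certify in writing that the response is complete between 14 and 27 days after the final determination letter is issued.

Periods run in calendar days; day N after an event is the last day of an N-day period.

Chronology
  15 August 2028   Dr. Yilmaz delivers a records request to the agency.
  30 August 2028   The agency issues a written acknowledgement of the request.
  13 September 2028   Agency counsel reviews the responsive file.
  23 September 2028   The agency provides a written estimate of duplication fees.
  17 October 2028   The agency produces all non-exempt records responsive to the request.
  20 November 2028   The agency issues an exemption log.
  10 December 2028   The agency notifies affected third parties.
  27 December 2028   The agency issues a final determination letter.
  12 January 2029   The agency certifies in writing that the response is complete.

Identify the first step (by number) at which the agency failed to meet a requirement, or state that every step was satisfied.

Step 1 — 14 and 35 days from 15 August 2028 (when the request is received) are 29 August 2028 and 19 September 2028 respectively; done 30 August 2028 — within the window.
Step 2 — counting 30 days from 10 September 2028 (end of the 11-day review period, which began when the acknowledgement is issued on 30 August 2028) gives a deadline of 10 October 2028; completed 23 September 2028, before the deadline.
Step 3 — counting 7 days from 13 October 2028 (end of the 20-day waiting period, which began when the fee estimate is provided on 23 September 2028) gives a deadline of 20 October 2028; done 17 October 2028 — timely.
Step 4 — must wait 33 days from 17 October 2028 (when the non-exempt records are produced), so not before 19 November 2028; 20 November 2028 is on or after that date.
Step 5 — counting 20 days from 27 November 2028 (end of the 7-day comment period, which began when the exemption log is issued on 20 November 2028) gives a deadline of 17 December 2028; done 10 December 2028 — timely.
Step 6 — 7 and 43 days from 16 December 2028 (end of the 6-day comment period, which began when third parties are notified on 10 December 2028) are 23 December 2028 and 28 January 2029 respectively; done 27 December 2028 — within the window.
Step 7 — 14 and 27 days from 27 December 2028 (when the final determination letter is issued) are 10 January 2029 and 23 January 2029 respectively; done 12 January 2029, which is between those dates.

None — every step was satisfied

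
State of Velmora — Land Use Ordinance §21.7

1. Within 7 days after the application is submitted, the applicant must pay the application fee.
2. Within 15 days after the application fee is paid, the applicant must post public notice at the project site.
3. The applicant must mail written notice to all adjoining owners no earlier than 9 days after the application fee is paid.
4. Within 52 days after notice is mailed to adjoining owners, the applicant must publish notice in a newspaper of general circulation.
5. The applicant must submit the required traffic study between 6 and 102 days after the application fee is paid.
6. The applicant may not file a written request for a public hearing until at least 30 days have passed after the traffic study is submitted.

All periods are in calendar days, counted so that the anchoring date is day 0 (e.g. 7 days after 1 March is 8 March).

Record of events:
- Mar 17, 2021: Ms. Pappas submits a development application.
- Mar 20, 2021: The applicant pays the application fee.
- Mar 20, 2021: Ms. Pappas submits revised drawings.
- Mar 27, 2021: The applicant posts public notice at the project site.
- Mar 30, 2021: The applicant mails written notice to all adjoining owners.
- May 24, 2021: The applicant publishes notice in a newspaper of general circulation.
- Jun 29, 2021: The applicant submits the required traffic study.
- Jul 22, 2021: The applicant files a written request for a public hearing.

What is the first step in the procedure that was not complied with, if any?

Step 4

Step 1 — counting 7 days from Mar 17, 2021 (when the application is submitted) gives a deadline of Mar 24, 2021; done Mar 20, 2021 — timely.
Step 2 — counting 15 days from Mar 20, 2021 (when the application fee is paid) gives a deadline of Apr 4, 2021; completed Mar 27, 2021, before the deadline.
Step 3 — must wait 9 days from Mar 20, 2021 (when the application fee is paid), so not before Mar 29, 2021; done Mar 30, 2021 — permitted.
Step 4 — counting 52 days from Mar 30, 2021 (when notice is mailed to adjoining owners) gives a deadline of May 21, 2021; May 24, 2021 misses that deadline by 3 days.
The analysis stops there.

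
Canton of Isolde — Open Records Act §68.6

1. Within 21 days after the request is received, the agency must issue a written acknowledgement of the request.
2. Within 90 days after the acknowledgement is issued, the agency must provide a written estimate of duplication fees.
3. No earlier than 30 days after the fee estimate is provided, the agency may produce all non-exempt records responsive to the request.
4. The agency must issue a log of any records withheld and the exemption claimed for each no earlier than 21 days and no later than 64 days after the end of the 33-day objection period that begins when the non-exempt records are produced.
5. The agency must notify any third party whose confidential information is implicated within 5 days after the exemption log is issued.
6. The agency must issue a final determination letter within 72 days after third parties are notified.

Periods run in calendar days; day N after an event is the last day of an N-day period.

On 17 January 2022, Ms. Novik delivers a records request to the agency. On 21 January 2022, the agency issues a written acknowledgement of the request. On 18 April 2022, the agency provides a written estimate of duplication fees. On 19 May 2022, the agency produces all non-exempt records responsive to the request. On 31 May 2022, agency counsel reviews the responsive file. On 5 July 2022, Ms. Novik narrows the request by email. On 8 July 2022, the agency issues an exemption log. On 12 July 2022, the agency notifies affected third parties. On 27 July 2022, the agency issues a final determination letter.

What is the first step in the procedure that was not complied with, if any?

(1) due by 17 January 2022 + 21 days = 7 February 2022; completed 21 January 2022, before the deadline.
(2) due by 21 January 2022 + 90 days = 21 April 2022; 18 April 2022 is within that limit.
(3) permitted from 18 April 2022 + 30 days = 18 May 2022 onward; done 19 May 2022 — permitted.
(4) the permitted window runs from 21 June 2022 + 21 = 12 July 2022 to 21 June 2022 + 64 = 24 August 2022; 8 July 2022 is 4 days too early.

Step 4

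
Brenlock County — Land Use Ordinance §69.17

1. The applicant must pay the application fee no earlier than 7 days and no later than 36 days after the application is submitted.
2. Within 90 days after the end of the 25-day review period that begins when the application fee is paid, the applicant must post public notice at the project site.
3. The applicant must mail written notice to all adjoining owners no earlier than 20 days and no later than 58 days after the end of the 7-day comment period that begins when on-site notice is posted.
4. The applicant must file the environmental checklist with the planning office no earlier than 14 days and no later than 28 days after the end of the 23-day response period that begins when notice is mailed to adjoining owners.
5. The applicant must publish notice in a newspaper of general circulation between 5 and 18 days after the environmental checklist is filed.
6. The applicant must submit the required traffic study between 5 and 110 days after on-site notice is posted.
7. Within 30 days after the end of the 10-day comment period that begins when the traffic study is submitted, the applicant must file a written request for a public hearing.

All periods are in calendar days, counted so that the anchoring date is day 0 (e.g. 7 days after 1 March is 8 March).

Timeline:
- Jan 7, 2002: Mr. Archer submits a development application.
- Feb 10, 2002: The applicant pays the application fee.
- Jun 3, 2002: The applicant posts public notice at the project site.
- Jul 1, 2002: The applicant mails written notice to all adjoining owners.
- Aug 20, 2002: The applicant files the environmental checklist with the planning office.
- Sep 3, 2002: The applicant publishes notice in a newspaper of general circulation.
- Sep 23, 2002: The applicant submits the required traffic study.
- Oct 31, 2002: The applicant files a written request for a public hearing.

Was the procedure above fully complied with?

No

Step 1: the window is 7–36 days after Jan 7, 2002 (when the application is submitted), so Jan 14, 2002 through Feb 12, 2002; done Feb 10, 2002 — within the window.
Step 2: 90 days after Mar 7, 2002 (end of the 25-day review period, which began when the application fee is paid on Feb 10, 2002) is Jun 5, 2002; done Jun 3, 2002 — timely.
Step 3: the window is 20–58 days after Jun 10, 2002 (end of the 7-day comment period, which began when on-site notice is posted on Jun 3, 2002), so Jun 30, 2002 through Aug 7, 2002; done Jul 1, 2002, which is between those dates.
Step 4: the window is 14–28 days after Jul 24, 2002 (end of the 23-day response period, which began when notice is mailed to adjoining owners on Jul 1, 2002), so Aug 7, 2002 through Aug 21, 2002; done Aug 20, 2002, which is between those dates.
Step 5: the window is 5–18 days after Aug 20, 2002 (when the environmental checklist is filed), so Aug 25, 2002 through Sep 7, 2002; done Sep 3, 2002, which is between those dates.
Step 6: the window is 5–110 days after Jun 3, 2002 (when on-site notice is posted), so Jun 8, 2002 through Sep 21, 2002; Sep 23, 2002 is 2 days past the end of the window.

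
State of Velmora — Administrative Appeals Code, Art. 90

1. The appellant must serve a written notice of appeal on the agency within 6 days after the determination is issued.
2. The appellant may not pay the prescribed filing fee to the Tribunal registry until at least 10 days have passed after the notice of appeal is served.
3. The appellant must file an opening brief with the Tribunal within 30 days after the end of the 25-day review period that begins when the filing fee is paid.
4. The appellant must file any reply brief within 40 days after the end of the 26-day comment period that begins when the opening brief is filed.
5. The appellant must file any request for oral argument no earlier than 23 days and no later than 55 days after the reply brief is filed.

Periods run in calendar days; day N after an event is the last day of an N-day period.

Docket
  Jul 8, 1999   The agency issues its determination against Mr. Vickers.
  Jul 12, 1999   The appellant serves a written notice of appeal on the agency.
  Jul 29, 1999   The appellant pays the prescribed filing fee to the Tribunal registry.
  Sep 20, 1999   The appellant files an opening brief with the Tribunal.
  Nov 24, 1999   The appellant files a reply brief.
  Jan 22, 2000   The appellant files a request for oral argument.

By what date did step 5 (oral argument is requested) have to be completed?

Jan 18, 2000

Step 5 runs from Nov 24, 1999, when the reply brief is filed. The window is 23–55 days after Nov 24, 1999; it closes on Jan 18, 2000.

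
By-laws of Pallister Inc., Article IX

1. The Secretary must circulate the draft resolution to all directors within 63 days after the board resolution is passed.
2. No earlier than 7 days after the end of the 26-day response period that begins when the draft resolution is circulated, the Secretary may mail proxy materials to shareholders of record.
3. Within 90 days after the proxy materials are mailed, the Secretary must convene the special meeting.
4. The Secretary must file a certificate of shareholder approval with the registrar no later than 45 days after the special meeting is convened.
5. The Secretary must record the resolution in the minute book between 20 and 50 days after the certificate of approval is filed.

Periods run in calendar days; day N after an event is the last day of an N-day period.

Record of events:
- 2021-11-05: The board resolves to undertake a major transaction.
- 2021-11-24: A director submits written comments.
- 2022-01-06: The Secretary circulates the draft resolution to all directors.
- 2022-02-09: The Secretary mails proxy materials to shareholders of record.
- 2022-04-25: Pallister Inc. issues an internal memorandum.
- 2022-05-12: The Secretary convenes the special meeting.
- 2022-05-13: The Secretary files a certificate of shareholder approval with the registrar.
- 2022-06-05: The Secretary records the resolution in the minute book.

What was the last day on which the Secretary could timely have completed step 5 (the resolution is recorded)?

Step 5 runs from 2022-05-13, when the certificate of approval is filed. The window is 20–50 days after 2022-05-13; it closes on 2022-07-02.

2022-07-02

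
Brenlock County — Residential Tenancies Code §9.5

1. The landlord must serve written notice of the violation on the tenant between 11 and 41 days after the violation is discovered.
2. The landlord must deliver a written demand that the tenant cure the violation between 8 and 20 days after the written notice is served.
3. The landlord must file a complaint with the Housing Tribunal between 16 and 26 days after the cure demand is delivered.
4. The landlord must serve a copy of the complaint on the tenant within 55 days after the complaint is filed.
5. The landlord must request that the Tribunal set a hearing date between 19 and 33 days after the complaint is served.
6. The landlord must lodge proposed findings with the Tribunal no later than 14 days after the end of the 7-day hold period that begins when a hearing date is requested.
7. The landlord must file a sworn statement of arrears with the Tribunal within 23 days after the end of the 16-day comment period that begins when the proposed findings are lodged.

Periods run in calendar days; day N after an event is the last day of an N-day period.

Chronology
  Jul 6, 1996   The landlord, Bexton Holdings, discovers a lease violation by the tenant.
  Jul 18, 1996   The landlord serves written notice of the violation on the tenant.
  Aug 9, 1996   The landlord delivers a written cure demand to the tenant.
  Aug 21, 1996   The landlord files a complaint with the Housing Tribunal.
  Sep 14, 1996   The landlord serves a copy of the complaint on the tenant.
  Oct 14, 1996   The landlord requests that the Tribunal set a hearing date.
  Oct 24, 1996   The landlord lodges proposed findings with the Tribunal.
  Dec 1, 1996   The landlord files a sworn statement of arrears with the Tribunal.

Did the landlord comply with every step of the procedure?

No

(1) the permitted window runs from Jul 6, 1996 + 11 = Jul 17, 1996 to Jul 6, 1996 + 41 = Aug 16, 1996; done Jul 18, 1996 — within the window.
(2) the permitted window runs from Jul 18, 1996 + 8 = Jul 26, 1996 to Jul 18, 1996 + 20 = Aug 7, 1996; done Aug 9, 1996 — 2 days after the window closed.
The procedure was therefore not followed at step 2.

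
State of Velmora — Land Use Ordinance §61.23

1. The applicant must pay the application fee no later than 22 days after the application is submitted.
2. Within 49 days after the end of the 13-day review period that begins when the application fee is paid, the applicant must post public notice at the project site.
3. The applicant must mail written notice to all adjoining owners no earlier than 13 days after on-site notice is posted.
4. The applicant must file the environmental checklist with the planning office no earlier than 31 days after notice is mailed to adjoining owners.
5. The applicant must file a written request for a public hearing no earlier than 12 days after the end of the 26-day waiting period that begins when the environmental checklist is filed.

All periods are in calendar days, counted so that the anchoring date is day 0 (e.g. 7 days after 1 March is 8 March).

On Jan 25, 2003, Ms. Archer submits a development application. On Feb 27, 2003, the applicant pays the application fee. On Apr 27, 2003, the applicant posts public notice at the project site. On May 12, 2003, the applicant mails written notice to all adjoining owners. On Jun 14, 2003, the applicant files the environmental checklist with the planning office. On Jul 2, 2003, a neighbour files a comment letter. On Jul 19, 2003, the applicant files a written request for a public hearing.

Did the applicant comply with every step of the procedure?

No

Step 1: 22 days after Jan 25, 2003 (when the application is submitted) is Feb 16, 2003; Feb 27, 2003 misses that deadline by 11 days.
No need to go further; step 1 was not satisfied.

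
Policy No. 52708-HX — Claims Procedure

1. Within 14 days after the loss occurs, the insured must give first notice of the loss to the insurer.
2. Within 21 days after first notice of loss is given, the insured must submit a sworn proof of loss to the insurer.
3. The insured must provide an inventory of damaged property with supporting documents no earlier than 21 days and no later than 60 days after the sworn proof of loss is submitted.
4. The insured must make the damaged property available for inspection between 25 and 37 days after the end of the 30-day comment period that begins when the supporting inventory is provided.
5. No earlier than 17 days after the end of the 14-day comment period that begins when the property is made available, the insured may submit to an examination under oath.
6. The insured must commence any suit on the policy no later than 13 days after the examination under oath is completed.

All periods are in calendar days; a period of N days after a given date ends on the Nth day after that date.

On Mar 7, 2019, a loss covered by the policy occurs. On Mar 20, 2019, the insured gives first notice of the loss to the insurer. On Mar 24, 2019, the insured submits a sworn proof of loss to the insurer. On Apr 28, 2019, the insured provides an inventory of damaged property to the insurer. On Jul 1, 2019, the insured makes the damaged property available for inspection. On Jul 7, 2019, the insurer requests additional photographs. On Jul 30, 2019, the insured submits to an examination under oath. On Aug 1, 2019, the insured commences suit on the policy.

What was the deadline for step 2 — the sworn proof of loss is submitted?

Apr 10, 2019

Step 2 runs from Mar 20, 2019, when first notice of loss is given. 21 days after Mar 20, 2019 is Apr 10, 2019.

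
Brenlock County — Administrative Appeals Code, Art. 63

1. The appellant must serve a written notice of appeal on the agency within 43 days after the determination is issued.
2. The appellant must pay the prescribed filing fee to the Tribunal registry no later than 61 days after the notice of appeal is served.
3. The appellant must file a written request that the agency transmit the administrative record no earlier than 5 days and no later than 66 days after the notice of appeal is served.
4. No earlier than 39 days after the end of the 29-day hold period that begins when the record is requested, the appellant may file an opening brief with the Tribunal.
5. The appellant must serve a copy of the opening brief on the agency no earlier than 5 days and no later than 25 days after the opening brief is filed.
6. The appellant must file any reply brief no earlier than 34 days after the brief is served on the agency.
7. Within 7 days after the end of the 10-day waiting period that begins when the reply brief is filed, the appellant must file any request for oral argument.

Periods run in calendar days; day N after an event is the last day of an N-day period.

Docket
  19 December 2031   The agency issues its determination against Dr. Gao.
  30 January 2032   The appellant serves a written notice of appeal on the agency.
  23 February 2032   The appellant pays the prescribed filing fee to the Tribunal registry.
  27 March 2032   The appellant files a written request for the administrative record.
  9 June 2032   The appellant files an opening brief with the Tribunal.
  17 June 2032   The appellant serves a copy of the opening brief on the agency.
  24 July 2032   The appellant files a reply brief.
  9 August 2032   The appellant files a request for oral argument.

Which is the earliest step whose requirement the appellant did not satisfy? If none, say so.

None — every step was satisfied

(1) due by 19 December 2031 + 43 days = 31 January 2032; done 30 January 2032 — timely.
(2) due by 30 January 2032 + 61 days = 31 March 2032; completed 23 February 2032, before the deadline.
(3) the permitted window runs from 30 January 2032 + 5 = 4 February 2032 to 30 January 2032 + 66 = 5 April 2032; done 27 March 2032 — within the window.
(4) permitted from 25 April 2032 + 39 days = 3 June 2032 onward; 9 June 2032 is on or after that date.
(5) the permitted window runs from 9 June 2032 + 5 = 14 June 2032 to 9 June 2032 + 25 = 4 July 2032; done 17 June 2032 — within the window.
(6) permitted from 17 June 2032 + 34 days = 21 July 2032 onward; done 24 July 2032 — permitted.
(7) due by 3 August 2032 + 7 days = 10 August 2032; completed 9 August 2032, before the deadline.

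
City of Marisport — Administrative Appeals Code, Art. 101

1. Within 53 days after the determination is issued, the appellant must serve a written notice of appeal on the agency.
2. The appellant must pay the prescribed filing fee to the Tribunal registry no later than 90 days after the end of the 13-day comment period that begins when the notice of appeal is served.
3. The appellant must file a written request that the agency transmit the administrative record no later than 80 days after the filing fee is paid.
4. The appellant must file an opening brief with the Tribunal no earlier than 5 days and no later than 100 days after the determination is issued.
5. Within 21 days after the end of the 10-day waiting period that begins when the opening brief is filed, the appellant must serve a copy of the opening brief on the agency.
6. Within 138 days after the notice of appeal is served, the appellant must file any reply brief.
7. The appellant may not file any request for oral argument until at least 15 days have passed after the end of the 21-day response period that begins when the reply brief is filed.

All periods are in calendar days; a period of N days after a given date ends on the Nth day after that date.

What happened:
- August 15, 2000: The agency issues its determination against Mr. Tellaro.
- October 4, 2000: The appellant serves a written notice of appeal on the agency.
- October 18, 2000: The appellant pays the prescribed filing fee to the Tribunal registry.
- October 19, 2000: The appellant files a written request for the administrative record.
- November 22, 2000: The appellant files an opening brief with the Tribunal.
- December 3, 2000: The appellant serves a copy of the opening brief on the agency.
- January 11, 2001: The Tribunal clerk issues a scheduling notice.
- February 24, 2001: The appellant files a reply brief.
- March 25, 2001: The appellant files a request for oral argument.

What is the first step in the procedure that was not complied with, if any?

Step 1: 53 days after August 15, 2000 (when the determination is issued) is October 7, 2000; October 4, 2000 is within that limit.
Step 2: 90 days after October 17, 2000 (end of the 13-day comment period, which began when the notice of appeal is served on October 4, 2000) is January 15, 2001; completed October 18, 2000, before the deadline.
Step 3: 80 days after October 18, 2000 (when the filing fee is paid) is January 6, 2001; October 19, 2000 is within that limit.
Step 4: the window is 5–100 days after August 15, 2000 (when the determination is issued), so August 20, 2000 through November 23, 2000; done November 22, 2000 — within the window.
Step 5: 21 days after December 2, 2000 (end of the 10-day waiting period, which began when the opening brief is filed on November 22, 2000) is December 23, 2000; done December 3, 2000 — timely.
Step 6: 138 days after October 4, 2000 (when the notice of appeal is served) is February 19, 2001; done February 24, 2001 — 5 days late.

Step 6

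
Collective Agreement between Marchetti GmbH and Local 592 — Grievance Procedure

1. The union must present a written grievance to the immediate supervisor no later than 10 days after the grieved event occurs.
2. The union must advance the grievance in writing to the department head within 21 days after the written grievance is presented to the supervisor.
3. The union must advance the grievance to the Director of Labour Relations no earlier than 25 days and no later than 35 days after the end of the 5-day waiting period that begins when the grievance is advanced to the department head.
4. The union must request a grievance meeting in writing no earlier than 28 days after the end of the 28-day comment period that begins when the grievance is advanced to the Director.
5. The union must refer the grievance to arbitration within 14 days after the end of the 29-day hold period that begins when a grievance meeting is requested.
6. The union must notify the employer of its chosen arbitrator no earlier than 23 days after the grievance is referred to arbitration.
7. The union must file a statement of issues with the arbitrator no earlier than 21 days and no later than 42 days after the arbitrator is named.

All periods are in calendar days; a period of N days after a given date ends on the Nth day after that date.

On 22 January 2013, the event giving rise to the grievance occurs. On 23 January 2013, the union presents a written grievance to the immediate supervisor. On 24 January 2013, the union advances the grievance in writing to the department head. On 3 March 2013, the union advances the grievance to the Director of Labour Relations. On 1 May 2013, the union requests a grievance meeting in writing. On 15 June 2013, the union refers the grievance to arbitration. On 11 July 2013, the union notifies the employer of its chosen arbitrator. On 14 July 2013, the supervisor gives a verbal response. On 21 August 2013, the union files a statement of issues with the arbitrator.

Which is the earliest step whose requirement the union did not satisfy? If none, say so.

Step 1: 10 days after 22 January 2013 (when the grieved event occurs) is 1 February 2013; done 23 January 2013 — timely.
Step 2: 21 days after 23 January 2013 (when the written grievance is presented to the supervisor) is 13 February 2013; done 24 January 2013 — timely.
Step 3: the window is 25–35 days after 29 January 2013 (end of the 5-day waiting period, which began when the grievance is advanced to the department head on 24 January 2013), so 23 February 2013 through 5 March 2013; 3 March 2013 falls inside that range.
Step 4: the earliest permitted date is 28 days after 31 March 2013 (end of the 28-day comment period, which began when the grievance is advanced to the Director on 3 March 2013), i.e. 28 April 2013; done 1 May 2013, after the minimum wait.
Step 5: 14 days after 30 May 2013 (end of the 29-day hold period, which began when a grievance meeting is requested on 1 May 2013) is 13 June 2013; 15 June 2013 misses that deadline by 2 days.
The analysis stops there.

Step 5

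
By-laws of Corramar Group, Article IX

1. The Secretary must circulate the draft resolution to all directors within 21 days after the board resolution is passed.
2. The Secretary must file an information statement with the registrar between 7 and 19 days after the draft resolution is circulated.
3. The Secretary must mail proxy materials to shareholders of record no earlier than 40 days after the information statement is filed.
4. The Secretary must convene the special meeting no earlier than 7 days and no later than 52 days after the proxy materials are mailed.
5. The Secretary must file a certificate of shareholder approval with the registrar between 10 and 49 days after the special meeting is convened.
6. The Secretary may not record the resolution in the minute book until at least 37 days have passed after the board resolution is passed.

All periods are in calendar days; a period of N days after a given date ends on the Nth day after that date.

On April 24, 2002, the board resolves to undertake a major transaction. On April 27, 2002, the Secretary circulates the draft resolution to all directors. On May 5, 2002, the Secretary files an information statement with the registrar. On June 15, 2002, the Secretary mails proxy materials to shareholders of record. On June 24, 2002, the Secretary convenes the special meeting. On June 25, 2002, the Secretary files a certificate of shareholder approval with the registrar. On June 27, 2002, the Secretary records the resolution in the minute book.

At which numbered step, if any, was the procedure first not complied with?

Step 1 — counting 21 days from April 24, 2002 (when the board resolution is passed) gives a deadline of May 15, 2002; April 27, 2002 is within that limit.
Step 2 — 7 and 19 days from April 27, 2002 (when the draft resolution is circulated) are May 4, 2002 and May 16, 2002 respectively; May 5, 2002 falls inside that range.
Step 3 — must wait 40 days from May 5, 2002 (when the information statement is filed), so not before June 14, 2002; done June 15, 2002 — permitted.
Step 4 — 7 and 52 days from June 15, 2002 (when the proxy materials are mailed) are June 22, 2002 and August 6, 2002 respectively; June 24, 2002 falls inside that range.
Step 5 — 10 and 49 days from June 24, 2002 (when the special meeting is convened) are July 4, 2002 and August 12, 2002 respectively; June 25, 2002 is 9 days too early.

Step 5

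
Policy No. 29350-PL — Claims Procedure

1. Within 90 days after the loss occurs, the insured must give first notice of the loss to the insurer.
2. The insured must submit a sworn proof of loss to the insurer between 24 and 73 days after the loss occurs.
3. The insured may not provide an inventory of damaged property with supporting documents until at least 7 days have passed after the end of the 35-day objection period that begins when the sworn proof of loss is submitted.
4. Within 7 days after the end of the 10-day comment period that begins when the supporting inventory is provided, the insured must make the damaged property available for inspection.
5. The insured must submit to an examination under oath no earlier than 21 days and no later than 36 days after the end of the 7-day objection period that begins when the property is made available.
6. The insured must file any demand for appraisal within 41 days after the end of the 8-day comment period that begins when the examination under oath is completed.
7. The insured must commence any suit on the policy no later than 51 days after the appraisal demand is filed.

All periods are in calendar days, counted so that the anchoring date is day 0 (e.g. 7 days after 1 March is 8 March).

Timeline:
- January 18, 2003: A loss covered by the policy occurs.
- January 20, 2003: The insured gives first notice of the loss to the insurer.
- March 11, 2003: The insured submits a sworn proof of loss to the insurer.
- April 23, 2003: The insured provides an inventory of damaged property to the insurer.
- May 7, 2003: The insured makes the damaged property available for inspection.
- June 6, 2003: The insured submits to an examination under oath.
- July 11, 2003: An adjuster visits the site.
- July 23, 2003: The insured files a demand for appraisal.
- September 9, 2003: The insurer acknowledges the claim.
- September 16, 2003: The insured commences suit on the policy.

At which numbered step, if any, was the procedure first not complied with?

Step 1 — counting 90 days from January 18, 2003 (when the loss occurs) gives a deadline of April 18, 2003; done January 20, 2003 — timely.
Step 2 — 24 and 73 days from January 18, 2003 (when the loss occurs) are February 11, 2003 and April 1, 2003 respectively; done March 11, 2003, which is between those dates.
Step 3 — must wait 7 days from April 15, 2003 (end of the 35-day objection period, which began when the sworn proof of loss is submitted on March 11, 2003), so not before April 22, 2003; April 23, 2003 is on or after that date.
Step 4 — counting 7 days from May 3, 2003 (end of the 10-day comment period, which began when the supporting inventory is provided on April 23, 2003) gives a deadline of May 10, 2003; completed May 7, 2003, before the deadline.
Step 5 — 21 and 36 days from May 14, 2003 (end of the 7-day objection period, which began when the property is made available on May 7, 2003) are June 4, 2003 and June 19, 2003 respectively; done June 6, 2003 — within the window.
Step 6 — counting 41 days from June 14, 2003 (end of the 8-day comment period, which began when the examination under oath is completed on June 6, 2003) gives a deadline of July 25, 2003; completed July 23, 2003, before the deadline.
Step 7 — counting 51 days from July 23, 2003 (when the appraisal demand is filed) gives a deadline of September 12, 2003; September 16, 2003 misses that deadline by 4 days.
The procedure was therefore not followed at step 7.

Step 7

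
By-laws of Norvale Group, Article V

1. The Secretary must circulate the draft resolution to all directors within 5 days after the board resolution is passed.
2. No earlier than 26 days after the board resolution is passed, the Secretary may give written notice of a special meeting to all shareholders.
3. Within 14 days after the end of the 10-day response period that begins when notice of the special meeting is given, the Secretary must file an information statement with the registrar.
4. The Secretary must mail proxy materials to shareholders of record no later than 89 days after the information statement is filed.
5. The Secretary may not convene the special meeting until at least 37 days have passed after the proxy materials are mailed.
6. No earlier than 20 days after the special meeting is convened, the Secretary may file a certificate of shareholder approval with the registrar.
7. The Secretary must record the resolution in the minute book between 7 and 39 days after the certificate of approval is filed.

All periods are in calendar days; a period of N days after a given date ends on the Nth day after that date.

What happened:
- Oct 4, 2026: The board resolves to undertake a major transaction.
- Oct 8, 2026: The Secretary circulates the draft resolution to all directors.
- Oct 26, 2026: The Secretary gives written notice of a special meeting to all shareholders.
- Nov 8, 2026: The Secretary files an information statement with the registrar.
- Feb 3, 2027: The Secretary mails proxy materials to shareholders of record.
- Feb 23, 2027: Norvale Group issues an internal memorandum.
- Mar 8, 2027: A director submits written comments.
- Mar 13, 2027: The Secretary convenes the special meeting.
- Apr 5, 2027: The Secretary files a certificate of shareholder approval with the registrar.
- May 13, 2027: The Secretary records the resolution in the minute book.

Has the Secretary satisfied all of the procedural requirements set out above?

Step 1 — counting 5 days from Oct 4, 2026 (when the board resolution is passed) gives a deadline of Oct 9, 2026; done Oct 8, 2026 — timely.
Step 2 — must wait 26 days from Oct 4, 2026 (when the board resolution is passed), so not before Oct 30, 2026; acted on Oct 26, 2026, 4 days prematurely.
The procedure was therefore not followed at step 2.

No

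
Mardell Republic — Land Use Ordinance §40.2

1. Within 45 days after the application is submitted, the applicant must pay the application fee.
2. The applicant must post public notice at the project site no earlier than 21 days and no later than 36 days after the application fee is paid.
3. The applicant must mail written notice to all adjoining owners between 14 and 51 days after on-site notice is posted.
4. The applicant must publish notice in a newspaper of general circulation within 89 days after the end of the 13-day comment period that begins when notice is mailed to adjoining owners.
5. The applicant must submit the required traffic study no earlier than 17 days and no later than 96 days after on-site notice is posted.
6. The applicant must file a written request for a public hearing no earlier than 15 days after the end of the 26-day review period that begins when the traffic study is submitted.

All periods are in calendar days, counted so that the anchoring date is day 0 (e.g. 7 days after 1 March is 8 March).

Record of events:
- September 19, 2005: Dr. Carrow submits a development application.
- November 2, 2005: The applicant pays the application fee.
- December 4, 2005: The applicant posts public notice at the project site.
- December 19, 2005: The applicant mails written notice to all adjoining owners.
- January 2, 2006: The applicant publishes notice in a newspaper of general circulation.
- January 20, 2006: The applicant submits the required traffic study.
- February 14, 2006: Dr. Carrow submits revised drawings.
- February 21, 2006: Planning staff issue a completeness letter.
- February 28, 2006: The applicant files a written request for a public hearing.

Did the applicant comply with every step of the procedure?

(1) due by September 19, 2005 + 45 days = November 3, 2005; completed November 2, 2005, before the deadline.
(2) the permitted window runs from November 2, 2005 + 21 = November 23, 2005 to November 2, 2005 + 36 = December 8, 2005; done December 4, 2005 — within the window.
(3) the permitted window runs from December 4, 2005 + 14 = December 18, 2005 to December 4, 2005 + 51 = January 24, 2006; December 19, 2005 falls inside that range.
(4) due by January 1, 2006 + 89 days = March 31, 2006; January 2, 2006 is within that limit.
(5) the permitted window runs from December 4, 2005 + 17 = December 21, 2005 to December 4, 2005 + 96 = March 10, 2006; done January 20, 2006 — within the window.
(6) permitted from February 15, 2006 + 15 days = March 2, 2006 onward; February 28, 2006 is 2 days before the earliest permitted date.

No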